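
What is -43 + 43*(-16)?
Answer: -731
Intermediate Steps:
-43 + 43*(-16) = -43 - 688 = -731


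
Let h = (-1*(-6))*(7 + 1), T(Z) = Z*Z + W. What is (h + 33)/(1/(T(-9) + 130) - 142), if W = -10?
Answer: -16281/28541 ≈ -0.57044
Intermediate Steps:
T(Z) = -10 + Z² (T(Z) = Z*Z - 10 = Z² - 10 = -10 + Z²)
h = 48 (h = 6*8 = 48)
(h + 33)/(1/(T(-9) + 130) - 142) = (48 + 33)/(1/((-10 + (-9)²) + 130) - 142) = 81/(1/((-10 + 81) + 130) - 142) = 81/(1/(71 + 130) - 142) = 81/(1/201 - 142) = 81/(-28541/201) = 81*(-201/28541) = -16281/28541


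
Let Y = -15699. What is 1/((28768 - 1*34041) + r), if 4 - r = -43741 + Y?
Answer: 1/54171 ≈ 1.8460e-5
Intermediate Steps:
r = 59444 (r = 4 - (-43741 - 15699) = 4 - 1*(-59440) = 4 + 59440 = 59444)
1/((28768 - 1*34041) + r) = 1/((28768 - 1*34041) + 59444) = 1/((28768 - 34041) + 59444) = 1/(-5273 + 59444) = 1/54171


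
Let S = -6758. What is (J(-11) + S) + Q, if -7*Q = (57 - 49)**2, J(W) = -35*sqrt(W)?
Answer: -47370/7 - 35*I*sqrt(11) ≈ -6767.1 - 116.08*I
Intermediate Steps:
Q = -64/7 (Q = -(57 - 49)**2/7 = -1/7*8**2 = -1/7*64 = -64/7 ≈ -9.1429)
(J(-11) + S) + Q = (-35*I*sqrt(11) - 6758) - 64/7 = (-6758 - 35*I*sqrt(11)) - 64/7 = -47370/7 - 35*I*sqrt(11)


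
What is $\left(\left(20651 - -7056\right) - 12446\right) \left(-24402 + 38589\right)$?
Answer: $216507807$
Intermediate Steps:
$\left(\left(20651 - -7056\right) - 12446\right) \left(-24402 + 38589\right) = \left(\left(20651 + 7056\right) - 12446\right) 14187 = \left(27707 - 12446\right) 14187 = 15261 \cdot 14187 = 216507807$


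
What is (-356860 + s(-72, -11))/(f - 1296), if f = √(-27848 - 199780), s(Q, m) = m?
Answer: 12847356/52979 + 118957*I*√6323/105958 ≈ 242.5 + 89.273*I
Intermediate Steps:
f = 6*I*√6323 (f = √(-227628) = 6*I*√6323 ≈ 477.1*I)
(-356860 + s(-72, -11))/(f - 1296) = (-356860 - 11)/(6*I*√6323 - 1296) = -356871/(-1296 + 6*I*√6323)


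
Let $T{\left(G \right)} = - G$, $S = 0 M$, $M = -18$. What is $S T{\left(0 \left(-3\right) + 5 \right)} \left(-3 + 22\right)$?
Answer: $0$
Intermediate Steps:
$S = 0$ ($S = 0 \left(-18\right) = 0$)
$S T{\left(0 \left(-3\right) + 5 \right)} \left(-3 + 22\right) = 0 \left(- (0 \left(-3\right) + 5)\right) \left(-3 + 22\right) = 0 \left(- (0 + 5)\right) 19 = 0 \left(\left(-1\right) 5\right) 19 = 0 \left(-5\right) 19 = 0 \cdot 19 = 0$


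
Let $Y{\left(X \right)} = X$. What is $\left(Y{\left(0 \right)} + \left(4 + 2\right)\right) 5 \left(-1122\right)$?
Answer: $-33660$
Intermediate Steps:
$\left(Y{\left(0 \right)} + \left(4 + 2\right)\right) 5 \left(-1122\right) = \left(0 + \left(4 + 2\right)\right) 5 \left(-1122\right) = \left(0 + 6\right) 5 \left(-1122\right) = 6 \cdot 5 \left(-1122\right) = 30 \left(-1122\right) = -33660$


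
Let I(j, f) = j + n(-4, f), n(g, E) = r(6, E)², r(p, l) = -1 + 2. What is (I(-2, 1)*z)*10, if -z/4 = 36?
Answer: 1440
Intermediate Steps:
z = -144 (z = -4*36 = -144)
r(p, l) = 1
n(g, E) = 1 (n(g, E) = 1² = 1)
I(j, f) = 1 + j (I(j, f) = j + 1 = 1 + j)
(I(-2, 1)*z)*10 = ((1 - 2)*(-144))*10 = -1*(-144)*10 = 144*10 = 1440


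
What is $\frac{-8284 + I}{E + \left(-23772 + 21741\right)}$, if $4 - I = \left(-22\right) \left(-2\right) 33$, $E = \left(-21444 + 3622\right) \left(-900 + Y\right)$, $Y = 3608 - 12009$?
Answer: $- \frac{9732}{165760391} \approx -5.8711 \cdot 10^{-5}$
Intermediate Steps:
$Y = -8401$ ($Y = 3608 - 12009 = -8401$)
$E = 165762422$ ($E = \left(-21444 + 3622\right) \left(-900 - 8401\right) = \left(-17822\right) \left(-9301\right) = 165762422$)
$I = -1448$ ($I = 4 - \left(-22\right) \left(-2\right) 33 = 4 - 44 \cdot 33 = 4 - 1452 = -1448$)
$\frac{-8284 + I}{E + \left(-23772 + 21741\right)} = \frac{-8284 - 1448}{165762422 + \left(-23772 + 21741\right)} = - \frac{9732}{165762422 - 2031} = - \frac{9732}{165760391}$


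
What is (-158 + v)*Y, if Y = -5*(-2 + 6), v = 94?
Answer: 1280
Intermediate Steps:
Y = -20 (Y = -5*4 = -20)
(-158 + v)*Y = (-158 + 94)*(-20) = -64*(-20) = 1280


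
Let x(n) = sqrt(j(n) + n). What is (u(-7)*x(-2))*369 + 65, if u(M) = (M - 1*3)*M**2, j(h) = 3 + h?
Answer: 65 - 180810*I ≈ 65.0 - 1.8081e+5*I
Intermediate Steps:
u(M) = M**2*(-3 + M) (u(M) = (M - 3)*M**2 = (-3 + M)*M**2 = M**2*(-3 + M))
x(n) = sqrt(3 + 2*n) (x(n) = sqrt((3 + n) + n) = sqrt(3 + 2*n))
(u(-7)*x(-2))*369 + 65 = (((-7)**2*(-3 - 7))*sqrt(3 + 2*(-2)))*369 + 65 = ((49*(-10))*sqrt(3 - 4))*369 + 65 = -490*I*369 + 65 = -180810*I + 65 = 65 - 180810*I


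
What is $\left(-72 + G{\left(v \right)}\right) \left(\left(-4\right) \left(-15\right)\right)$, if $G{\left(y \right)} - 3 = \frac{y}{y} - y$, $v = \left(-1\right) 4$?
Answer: $-3840$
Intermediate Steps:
$v = -4$
$G{\left(y \right)} = 4 - y$ ($G{\left(y \right)} = 3 - \left(y - \frac{y}{y}\right) = 3 - \left(-1 + y\right) = 4 - y$)
$\left(-72 + G{\left(v \right)}\right) \left(\left(-4\right) \left(-15\right)\right) = \left(-72 + \left(4 - -4\right)\right) \left(\left(-4\right) \left(-15\right)\right) = \left(-72 + \left(4 + 4\right)\right) 60 = \left(-72 + 8\right) 60 = \left(-64\right) 60 = -3840$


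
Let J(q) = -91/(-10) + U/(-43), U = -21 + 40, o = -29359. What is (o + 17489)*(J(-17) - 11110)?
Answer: 5666235899/43 ≈ 1.3177e+8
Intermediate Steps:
U = 19
J(q) = 3723/430 (J(q) = -91/(-10) + 19/(-43) = -91*(-⅒) + 19*(-1/43) = 91/10 - 19/43 = 3723/430)
(o + 17489)*(J(-17) - 11110) = (-29359 + 17489)*(3723/430 - 11110) = -11870*(-4773577/430) = 5666235899/43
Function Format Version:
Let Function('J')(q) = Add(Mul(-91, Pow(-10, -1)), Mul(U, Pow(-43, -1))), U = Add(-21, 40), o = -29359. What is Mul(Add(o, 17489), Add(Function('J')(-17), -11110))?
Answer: Rational(5666235899, 43) ≈ 1.3177e+8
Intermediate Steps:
U = 19
Function('J')(q) = Rational(3723, 430) (Function('J')(q) = Add(Mul(-91, Pow(-10, -1)), Mul(19, Pow(-43, -1))) = Add(Mul(-91, Rational(-1, 10)), Mul(19, Rational(-1, 43))) = Add(Rational(91, 10), Rational(-19, 43)) = Rational(3723, 430))
Mul(Add(o, 17489), Add(Function('J')(-17), -11110)) = Mul(Add(-29359, 17489), Add(Rational(3723, 430), -11110)) = Mul(-11870, Rational(-4773577, 430)) = Rational(5666235899, 43)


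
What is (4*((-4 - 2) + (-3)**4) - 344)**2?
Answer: 1936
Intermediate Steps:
(4*((-4 - 2) + (-3)**4) - 344)**2 = (4*(-6 + 81) - 344)**2 = (4*75 - 344)**2 = (300 - 344)**2 = (-44)**2 = 1936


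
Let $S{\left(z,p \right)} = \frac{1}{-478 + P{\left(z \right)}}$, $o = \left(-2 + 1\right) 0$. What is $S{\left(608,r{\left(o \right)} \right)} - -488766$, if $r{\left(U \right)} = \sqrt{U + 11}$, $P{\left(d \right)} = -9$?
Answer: $\frac{238029041}{487} \approx 4.8877 \cdot 10^{5}$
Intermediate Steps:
$o = 0$ ($o = \left(-1\right) 0 = 0$)
$r{\left(U \right)} = \sqrt{11 + U}$
$S{\left(z,p \right)} = - \frac{1}{487}$ ($S{\left(z,p \right)} = \frac{1}{-478 - 9} = \frac{1}{-487} = - \frac{1}{487}$)
$S{\left(608,r{\left(o \right)} \right)} - -488766 = - \frac{1}{487} - -488766 = - \frac{1}{487} + 488766 = \frac{238029041}{487}$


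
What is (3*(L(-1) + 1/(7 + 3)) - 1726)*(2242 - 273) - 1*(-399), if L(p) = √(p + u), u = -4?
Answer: -33975043/10 + 5907*I*√5 ≈ -3.3975e+6 + 13208.0*I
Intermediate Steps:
L(p) = √(-4 + p) (L(p) = √(p - 4) = √(-4 + p))
(3*(L(-1) + 1/(7 + 3)) - 1726)*(2242 - 273) - 1*(-399) = (3*(√(-4 - 1) + 1/(7 + 3)) - 1726)*(2242 - 273) - 1*(-399) = (3*(√(-5) + 1/10) - 1726)*1969 + 399 = (3*(I*√5 + ⅒) - 1726)*1969 + 399 = (3*(⅒ + I*√5) - 1726)*1969 + 399 = ((3/10 + 3*I*√5) - 1726)*1969 + 399 = (-17257/10 + 3*I*√5)*1969 + 399 = (-33979033/10 + 5907*I*√5) + 399 = -33975043/10 + 5907*I*√5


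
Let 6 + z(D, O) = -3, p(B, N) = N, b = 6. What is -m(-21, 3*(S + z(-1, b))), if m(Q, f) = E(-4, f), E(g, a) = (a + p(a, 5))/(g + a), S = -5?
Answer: -37/46 ≈ -0.80435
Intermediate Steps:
z(D, O) = -9 (z(D, O) = -6 - 3 = -9)
E(g, a) = (5 + a)/(a + g) (E(g, a) = (a + 5)/(g + a) = (5 + a)/(a + g))
m(Q, f) = (5 + f)/(-4 + f) (m(Q, f) = (5 + f)/(f - 4) = (5 + f)/(-4 + f))
-m(-21, 3*(S + z(-1, b))) = -(5 + 3*(-5 - 9))/(-4 + 3*(-5 - 9)) = -(5 + 3*(-14))/(-4 + 3*(-14)) = -(5 - 42)/(-4 - 42) = -(-37)/(-46) = -(-1)*(-37)/46 = -1*37/46 = -37/46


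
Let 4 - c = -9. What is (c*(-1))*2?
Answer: -26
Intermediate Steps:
c = 13 (c = 4 - 1*(-9) = 4 + 9 = 13)
(c*(-1))*2 = (13*(-1))*2 = -13*2 = -26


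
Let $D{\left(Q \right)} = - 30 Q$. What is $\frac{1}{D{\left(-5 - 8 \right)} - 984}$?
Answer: $- \frac{1}{594} \approx -0.0016835$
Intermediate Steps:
$\frac{1}{D{\left(-5 - 8 \right)} - 984} = \frac{1}{- 30 \left(-5 - 8\right) - 984} = \frac{1}{\left(-30\right) \left(-13\right) - 984} = \frac{1}{390 - 984} = \frac{1}{-594} = - \frac{1}{594}$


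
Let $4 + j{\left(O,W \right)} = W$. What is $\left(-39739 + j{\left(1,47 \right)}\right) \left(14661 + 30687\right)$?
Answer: $-1800134208$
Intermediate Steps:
$j{\left(O,W \right)} = -4 + W$
$\left(-39739 + j{\left(1,47 \right)}\right) \left(14661 + 30687\right) = \left(-39739 + \left(-4 + 47\right)\right) \left(14661 + 30687\right) = \left(-39739 + 43\right) 45348 = \left(-39696\right) 45348 = -1800134208$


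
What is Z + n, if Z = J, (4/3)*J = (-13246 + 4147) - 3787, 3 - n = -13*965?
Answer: 5767/2 ≈ 2883.5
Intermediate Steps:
n = 12548 (n = 3 - (-13)*965 = 3 - 1*(-12545) = 3 + 12545 = 12548)
J = -19329/2 (J = 3*((-13246 + 4147) - 3787)/4 = 3*(-9099 - 3787)/4 = (3/4)*(-12886) = -19329/2 ≈ -9664.5)
Z = -19329/2 ≈ -9664.5
Z + n = -19329/2 + 12548 = 5767/2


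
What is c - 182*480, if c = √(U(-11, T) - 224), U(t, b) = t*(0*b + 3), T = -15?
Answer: -87360 + I*√257 ≈ -87360.0 + 16.031*I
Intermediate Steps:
U(t, b) = 3*t (U(t, b) = t*(0 + 3) = t*3 = 3*t)
c = I*√257 (c = √(3*(-11) - 224) = √(-33 - 224) = √(-257) = I*√257 ≈ 16.031*I)
c - 182*480 = I*√257 - 182*480 = I*√257 - 87360 = -87360 + I*√257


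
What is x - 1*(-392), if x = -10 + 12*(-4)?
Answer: 334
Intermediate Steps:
x = -58 (x = -10 - 48 = -58)
x - 1*(-392) = -58 - 1*(-392) = -58 + 392 = 334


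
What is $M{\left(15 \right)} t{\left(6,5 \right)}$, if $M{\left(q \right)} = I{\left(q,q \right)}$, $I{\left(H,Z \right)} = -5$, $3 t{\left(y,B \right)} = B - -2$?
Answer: $- \frac{35}{3} \approx -11.667$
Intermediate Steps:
$t{\left(y,B \right)} = \frac{2}{3} + \frac{B}{3}$ ($t{\left(y,B \right)} = \frac{B - -2}{3} = \frac{B + 2}{3} = \frac{2 + B}{3} = \frac{2}{3} + \frac{B}{3}$)
$M{\left(q \right)} = -5$
$M{\left(15 \right)} t{\left(6,5 \right)} = - 5 \left(\frac{2}{3} + \frac{1}{3} \cdot 5\right) = - 5 \left(\frac{2}{3} + \frac{5}{3}\right) = \left(-5\right) \frac{7}{3} = - \frac{35}{3}$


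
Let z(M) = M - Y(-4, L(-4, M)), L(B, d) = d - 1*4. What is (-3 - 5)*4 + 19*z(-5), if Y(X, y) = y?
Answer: 44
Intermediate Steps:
L(B, d) = -4 + d (L(B, d) = d - 4 = -4 + d)
z(M) = 4 (z(M) = M - (-4 + M) = M + (4 - M) = 4)
(-3 - 5)*4 + 19*z(-5) = (-3 - 5)*4 + 19*4 = -8*4 + 76 = -32 + 76 = 44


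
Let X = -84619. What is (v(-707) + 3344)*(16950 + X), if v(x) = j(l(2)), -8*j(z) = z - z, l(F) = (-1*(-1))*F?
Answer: -226285136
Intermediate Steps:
l(F) = F (l(F) = 1*F = F)
j(z) = 0 (j(z) = -(z - z)/8 = -⅛*0 = 0)
v(x) = 0
(v(-707) + 3344)*(16950 + X) = (0 + 3344)*(16950 - 84619) = 3344*(-67669) = -226285136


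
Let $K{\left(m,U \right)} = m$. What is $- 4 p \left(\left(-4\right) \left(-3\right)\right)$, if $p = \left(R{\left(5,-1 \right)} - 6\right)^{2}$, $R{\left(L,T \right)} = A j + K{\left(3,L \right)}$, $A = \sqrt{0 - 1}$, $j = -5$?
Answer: $768 - 1440 i \approx 768.0 - 1440.0 i$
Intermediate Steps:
$A = i$ ($A = \sqrt{-1} = i \approx 1.0 i$)
$R{\left(L,T \right)} = 3 - 5 i$ ($R{\left(L,T \right)} = i \left(-5\right) + 3 = - 5 i + 3 = 3 - 5 i$)
$p = \left(-3 - 5 i\right)^{2}$ ($p = \left(\left(3 - 5 i\right) - 6\right)^{2} = \left(-3 - 5 i\right)^{2} \approx -16.0 + 30.0 i$)
$- 4 p \left(\left(-4\right) \left(-3\right)\right) = - 4 \left(-16 + 30 i\right) \left(\left(-4\right) \left(-3\right)\right) = \left(64 - 120 i\right) 12 = 768 - 1440 i$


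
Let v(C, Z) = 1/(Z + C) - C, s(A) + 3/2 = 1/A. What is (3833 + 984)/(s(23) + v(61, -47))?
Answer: -775537/10044 ≈ -77.214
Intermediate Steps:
s(A) = -3/2 + 1/A
v(C, Z) = 1/(C + Z) - C
(3833 + 984)/(s(23) + v(61, -47)) = (3833 + 984)/((-3/2 + 1/23) + (1 - 1*61**2 - 1*61*(-47))/(61 - 47)) = 4817/((-3/2 + 1/23) + (1 - 1*3721 + 2867)/14) = 4817/(-67/46 + (1 - 3721 + 2867)/14) = 4817/(-67/46 + (1/14)*(-853)) = 4817/(-67/46 - 853/14) = 4817/(-10044/161) = 4817*(-161/10044) = -775537/10044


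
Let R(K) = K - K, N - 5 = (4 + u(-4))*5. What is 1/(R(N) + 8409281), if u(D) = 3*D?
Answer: 1/8409281 ≈ 1.1892e-7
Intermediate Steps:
N = -35 (N = 5 + (4 + 3*(-4))*5 = 5 + (4 - 12)*5 = 5 - 8*5 = 5 - 40 = -35)
R(K) = 0
1/(R(N) + 8409281) = 1/(0 + 8409281) = 1/8409281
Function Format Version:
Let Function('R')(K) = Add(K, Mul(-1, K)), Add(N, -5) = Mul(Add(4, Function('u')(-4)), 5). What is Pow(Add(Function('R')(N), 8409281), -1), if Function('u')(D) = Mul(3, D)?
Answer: Rational(1, 8409281) ≈ 1.1892e-7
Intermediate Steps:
N = -35 (N = Add(5, Mul(Add(4, Mul(3, -4)), 5)) = Add(5, Mul(Add(4, -12), 5)) = Add(5, Mul(-8, 5)) = Add(5, -40) = -35)
Function('R')(K) = 0
Pow(Add(Function('R')(N), 8409281), -1) = Pow(Add(0, 8409281), -1) = Pow(8409281, -1) = Rational(1, 8409281)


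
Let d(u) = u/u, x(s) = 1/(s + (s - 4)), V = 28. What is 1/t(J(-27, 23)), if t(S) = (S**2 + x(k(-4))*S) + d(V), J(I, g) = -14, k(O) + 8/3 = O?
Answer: 26/5143 ≈ 0.0050554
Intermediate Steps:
k(O) = -8/3 + O
x(s) = 1/(-4 + 2*s) (x(s) = 1/(s + (-4 + s)) = 1/(-4 + 2*s))
d(u) = 1
t(S) = 1 + S**2 - 3*S/52 (t(S) = (S**2 + (1/(2*(-2 + (-8/3 - 4))))*S) + 1 = (S**2 + (1/(2*(-2 - 20/3)))*S) + 1 = (S**2 + (1/(2*(-26/3)))*S) + 1 = (S**2 + ((1/2)*(-3/26))*S) + 1 = (S**2 - 3*S/52) + 1 = 1 + S**2 - 3*S/52)
1/t(J(-27, 23)) = 1/(1 + (-14)**2 - 3/52*(-14)) = 1/(1 + 196 + 21/26) = 1/(5143/26) = 26/5143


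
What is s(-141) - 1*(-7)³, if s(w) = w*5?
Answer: -362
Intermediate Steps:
s(w) = 5*w
s(-141) - 1*(-7)³ = 5*(-141) - 1*(-7)³ = -705 - 1*(-343) = -705 + 343 = -362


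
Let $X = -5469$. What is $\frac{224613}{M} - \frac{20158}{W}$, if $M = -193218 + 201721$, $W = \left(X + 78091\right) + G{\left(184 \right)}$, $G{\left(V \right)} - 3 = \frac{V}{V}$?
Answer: $\frac{8070670132}{308769439} \approx 26.138$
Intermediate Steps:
$G{\left(V \right)} = 4$ ($G{\left(V \right)} = 3 + \frac{V}{V} = 3 + 1 = 4$)
$W = 72626$ ($W = \left(-5469 + 78091\right) + 4 = 72622 + 4 = 72626$)
$M = 8503$
$\frac{224613}{M} - \frac{20158}{W} = \frac{224613}{8503} - \frac{20158}{72626} = 224613 \cdot \frac{1}{8503} - \frac{10079}{36313} = \frac{224613}{8503} - \frac{10079}{36313} = \frac{8070670132}{308769439}$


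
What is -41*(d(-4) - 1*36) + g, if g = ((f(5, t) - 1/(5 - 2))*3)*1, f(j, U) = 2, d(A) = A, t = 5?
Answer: 1645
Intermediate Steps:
g = 5 (g = ((2 - 1/(5 - 2))*3)*1 = ((2 - 1/3)*3)*1 = ((2 - 1*⅓)*3)*1 = ((2 - ⅓)*3)*1 = ((5/3)*3)*1 = 5*1 = 5)
-41*(d(-4) - 1*36) + g = -41*(-4 - 1*36) + 5 = -41*(-4 - 36) + 5 = -41*(-40) + 5 = 1640 + 5 = 1645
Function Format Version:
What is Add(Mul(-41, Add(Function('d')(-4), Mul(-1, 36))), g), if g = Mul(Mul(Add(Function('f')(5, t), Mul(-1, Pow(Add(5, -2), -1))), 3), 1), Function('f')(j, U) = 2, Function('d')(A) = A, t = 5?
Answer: 1645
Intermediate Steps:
g = 5 (g = Mul(Mul(Add(2, Mul(-1, Pow(Add(5, -2), -1))), 3), 1) = Mul(Mul(Add(2, Mul(-1, Pow(3, -1))), 3), 1) = Mul(Mul(Add(2, Mul(-1, Rational(1, 3))), 3), 1) = Mul(Mul(Add(2, Rational(-1, 3)), 3), 1) = Mul(Mul(Rational(5, 3), 3), 1) = Mul(5, 1) = 5)
Add(Mul(-41, Add(Function('d')(-4), Mul(-1, 36))), g) = Add(Mul(-41, Add(-4, Mul(-1, 36))), 5) = Add(Mul(-41, Add(-4, -36)), 5) = Add(Mul(-41, -40), 5) = Add(1640, 5) = 1645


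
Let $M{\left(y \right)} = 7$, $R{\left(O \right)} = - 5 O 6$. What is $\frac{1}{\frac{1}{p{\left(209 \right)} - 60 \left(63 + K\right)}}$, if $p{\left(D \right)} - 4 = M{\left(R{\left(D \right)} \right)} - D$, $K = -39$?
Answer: $-1638$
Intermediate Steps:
$R{\left(O \right)} = - 30 O$
$p{\left(D \right)} = 11 - D$ ($p{\left(D \right)} = 4 - \left(-7 + D\right) = 11 - D$)
$\frac{1}{\frac{1}{p{\left(209 \right)} - 60 \left(63 + K\right)}} = \frac{1}{\frac{1}{\left(11 - 209\right) - 60 \left(63 - 39\right)}} = \frac{1}{\frac{1}{\left(11 - 209\right) - 1440}} = \frac{1}{\frac{1}{-198 - 1440}} = \frac{1}{\frac{1}{-1638}} = \frac{1}{- \frac{1}{1638}} = -1638$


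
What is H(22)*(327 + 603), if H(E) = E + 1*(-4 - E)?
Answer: -3720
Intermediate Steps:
H(E) = -4 (H(E) = E + (-4 - E) = -4)
H(22)*(327 + 603) = -4*(327 + 603) = -4*930 = -3720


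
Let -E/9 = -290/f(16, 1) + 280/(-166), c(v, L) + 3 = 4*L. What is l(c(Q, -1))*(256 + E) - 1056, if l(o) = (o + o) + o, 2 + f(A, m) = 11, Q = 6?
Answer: -1065786/83 ≈ -12841.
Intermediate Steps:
f(A, m) = 9 (f(A, m) = -2 + 11 = 9)
c(v, L) = -3 + 4*L
l(o) = 3*o (l(o) = 2*o + o = 3*o)
E = 25330/83 (E = -9*(-290/9 + 280/(-166)) = -9*(-290*1/9 + 280*(-1/166)) = -9*(-290/9 - 140/83) = -9*(-25330/747) = 25330/83 ≈ 305.18)
l(c(Q, -1))*(256 + E) - 1056 = (3*(-3 + 4*(-1)))*(256 + 25330/83) - 1056 = (3*(-3 - 4))*(46578/83) - 1056 = (3*(-7))*(46578/83) - 1056 = -21*46578/83 - 1056 = -978138/83 - 1056 = -1065786/83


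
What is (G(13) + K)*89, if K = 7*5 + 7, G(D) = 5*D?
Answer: 9523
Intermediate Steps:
K = 42 (K = 35 + 7 = 42)
(G(13) + K)*89 = (5*13 + 42)*89 = (65 + 42)*89 = 107*89 = 9523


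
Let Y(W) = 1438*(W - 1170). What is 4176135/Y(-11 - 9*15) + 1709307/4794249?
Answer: -5595574935453/3024225053864 ≈ -1.8503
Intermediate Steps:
Y(W) = -1682460 + 1438*W (Y(W) = 1438*(-1170 + W) = -1682460 + 1438*W)
4176135/Y(-11 - 9*15) + 1709307/4794249 = 4176135/(-1682460 + 1438*(-11 - 9*15)) + 1709307/4794249 = 4176135/(-1682460 + 1438*(-11 - 135)) + 1709307*(1/4794249) = 4176135/(-1682460 + 1438*(-146)) + 569769/1598083 = 4176135/(-1682460 - 209948) + 569769/1598083 = 4176135/(-1892408) + 569769/1598083 = 4176135*(-1/1892408) + 569769/1598083 = -4176135/1892408 + 569769/1598083 = -5595574935453/3024225053864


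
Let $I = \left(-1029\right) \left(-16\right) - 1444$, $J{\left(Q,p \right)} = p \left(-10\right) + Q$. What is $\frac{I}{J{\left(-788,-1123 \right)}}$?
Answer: $\frac{7510}{5221} \approx 1.4384$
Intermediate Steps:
$J{\left(Q,p \right)} = Q - 10 p$ ($J{\left(Q,p \right)} = - 10 p + Q = Q - 10 p$)
$I = 15020$ ($I = 16464 - 1444 = 15020$)
$\frac{I}{J{\left(-788,-1123 \right)}} = \frac{15020}{-788 - -11230} = \frac{15020}{-788 + 11230} = \frac{15020}{10442} = 15020 \cdot \frac{1}{10442} = \frac{7510}{5221}$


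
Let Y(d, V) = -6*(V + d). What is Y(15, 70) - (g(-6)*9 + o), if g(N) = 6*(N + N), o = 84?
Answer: 54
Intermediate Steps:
g(N) = 12*N (g(N) = 6*(2*N) = 12*N)
Y(d, V) = -6*V - 6*d
Y(15, 70) - (g(-6)*9 + o) = (-6*70 - 6*15) - ((12*(-6))*9 + 84) = (-420 - 90) - (-72*9 + 84) = -510 - (-648 + 84) = -510 - 1*(-564) = -510 + 564 = 54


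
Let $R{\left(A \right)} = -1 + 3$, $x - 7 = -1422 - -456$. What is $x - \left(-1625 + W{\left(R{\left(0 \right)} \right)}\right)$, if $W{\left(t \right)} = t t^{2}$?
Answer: $658$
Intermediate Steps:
$x = -959$ ($x = 7 - 966 = -959$)
$R{\left(A \right)} = 2$
$W{\left(t \right)} = t^{3}$
$x - \left(-1625 + W{\left(R{\left(0 \right)} \right)}\right) = -959 - \left(-1625 + 2^{3}\right) = -959 - \left(-1625 + 8\right) = -959 - -1617 = -959 + 1617 = 658$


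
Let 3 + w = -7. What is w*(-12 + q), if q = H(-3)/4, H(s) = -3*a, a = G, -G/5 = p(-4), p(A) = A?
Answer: 270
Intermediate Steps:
G = 20 (G = -5*(-4) = 20)
w = -10 (w = -3 - 7 = -10)
a = 20
H(s) = -60 (H(s) = -3*20 = -60)
q = -15 (q = -60/4 = -60*¼ = -15)
w*(-12 + q) = -10*(-12 - 15) = -10*(-27) = 270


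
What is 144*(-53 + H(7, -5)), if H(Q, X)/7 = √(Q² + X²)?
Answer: -7632 + 1008*√74 ≈ 1039.1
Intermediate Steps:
H(Q, X) = 7*√(Q² + X²)
144*(-53 + H(7, -5)) = 144*(-53 + 7*√(7² + (-5)²)) = 144*(-53 + 7*√(49 + 25)) = 144*(-53 + 7*√74) = -7632 + 1008*√74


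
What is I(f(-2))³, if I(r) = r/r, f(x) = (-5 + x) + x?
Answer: 1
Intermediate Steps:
f(x) = -5 + 2*x
I(r) = 1
I(f(-2))³ = 1³ = 1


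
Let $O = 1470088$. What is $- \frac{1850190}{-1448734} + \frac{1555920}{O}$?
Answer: $\frac{310878520125}{133110404287} \approx 2.3355$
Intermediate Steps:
$- \frac{1850190}{-1448734} + \frac{1555920}{O} = - \frac{1850190}{-1448734} + \frac{1555920}{1470088} = \left(-1850190\right) \left(- \frac{1}{1448734}\right) + 1555920 \cdot \frac{1}{1470088} = \frac{925095}{724367} + \frac{194490}{183761} = \frac{310878520125}{133110404287}$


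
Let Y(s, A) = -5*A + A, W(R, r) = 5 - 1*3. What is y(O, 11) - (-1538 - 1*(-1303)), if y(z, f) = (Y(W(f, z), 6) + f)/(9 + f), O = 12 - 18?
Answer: 4687/20 ≈ 234.35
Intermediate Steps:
W(R, r) = 2 (W(R, r) = 5 - 3 = 2)
Y(s, A) = -4*A
O = -6
y(z, f) = (-24 + f)/(9 + f) (y(z, f) = (-4*6 + f)/(9 + f) = (-24 + f)/(9 + f))
y(O, 11) - (-1538 - 1*(-1303)) = (-24 + 11)/(9 + 11) - (-1538 - 1*(-1303)) = -13/20 - (-1538 + 1303) = (1/20)*(-13) - 1*(-235) = -13/20 + 235 = 4687/20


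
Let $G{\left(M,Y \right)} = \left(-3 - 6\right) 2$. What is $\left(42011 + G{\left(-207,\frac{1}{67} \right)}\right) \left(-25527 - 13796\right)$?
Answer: $-1651290739$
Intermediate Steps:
$G{\left(M,Y \right)} = -18$ ($G{\left(M,Y \right)} = \left(-9\right) 2 = -18$)
$\left(42011 + G{\left(-207,\frac{1}{67} \right)}\right) \left(-25527 - 13796\right) = \left(42011 - 18\right) \left(-25527 - 13796\right) = 41993 \left(-39323\right) = -1651290739$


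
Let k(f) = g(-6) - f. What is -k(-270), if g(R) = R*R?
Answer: -306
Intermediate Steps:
g(R) = R²
k(f) = 36 - f (k(f) = (-6)² - f = 36 - f)
-k(-270) = -(36 - 1*(-270)) = -(36 + 270) = -1*306 = -306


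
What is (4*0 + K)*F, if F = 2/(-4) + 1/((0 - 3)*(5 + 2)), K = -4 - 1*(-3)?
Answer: 23/42 ≈ 0.54762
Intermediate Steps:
K = -1 (K = -4 + 3 = -1)
F = -23/42 (F = 2*(-¼) + 1/(-3*7) = -½ + 1/(-21) = -½ + 1*(-1/21) = -½ - 1/21 = -23/42 ≈ -0.54762)
(4*0 + K)*F = (4*0 - 1)*(-23/42) = (0 - 1)*(-23/42) = -1*(-23/42) = 23/42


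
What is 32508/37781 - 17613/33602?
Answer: 426897063/1269517162 ≈ 0.33627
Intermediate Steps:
32508/37781 - 17613/33602 = 426897063/1269517162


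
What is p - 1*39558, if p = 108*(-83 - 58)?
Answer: -54786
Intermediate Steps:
p = -15228 (p = 108*(-141) = -15228)
p - 1*39558 = -15228 - 1*39558 = -15228 - 39558 = -54786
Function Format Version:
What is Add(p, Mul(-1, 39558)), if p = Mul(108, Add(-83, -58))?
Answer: -54786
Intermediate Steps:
p = -15228 (p = Mul(108, -141) = -15228)
Add(p, Mul(-1, 39558)) = Add(-15228, Mul(-1, 39558)) = Add(-15228, -39558) = -54786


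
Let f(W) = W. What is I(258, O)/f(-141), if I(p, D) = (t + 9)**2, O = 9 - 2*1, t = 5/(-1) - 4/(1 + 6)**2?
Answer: -12288/112847 ≈ -0.10889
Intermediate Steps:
t = -249/49 (t = 5*(-1) - 4/(7**2) = -5 - 4/49 = -249/49 ≈ -5.0816)
O = 7 (O = 9 - 2 = 7)
I(p, D) = 36864/2401 (I(p, D) = (-249/49 + 9)**2 = (192/49)**2 = 36864/2401)
I(258, O)/f(-141) = (36864/2401)/(-141) = (36864/2401)*(-1/141) = -12288/112847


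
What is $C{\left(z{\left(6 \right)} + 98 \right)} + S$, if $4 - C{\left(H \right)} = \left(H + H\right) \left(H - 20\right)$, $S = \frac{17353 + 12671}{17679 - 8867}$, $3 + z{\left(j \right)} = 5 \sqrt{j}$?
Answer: $- \frac{32037332}{2203} - 1700 \sqrt{6} \approx -18707.0$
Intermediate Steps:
$z{\left(j \right)} = -3 + 5 \sqrt{j}$
$S = \frac{7506}{2203}$ ($S = \frac{30024}{8812} = 30024 \cdot \frac{1}{8812} = \frac{7506}{2203} \approx 3.4072$)
$C{\left(H \right)} = 4 - 2 H \left(-20 + H\right)$ ($C{\left(H \right)} = 4 - \left(H + H\right) \left(H - 20\right) = 4 - 2 H \left(-20 + H\right)$)
$C{\left(z{\left(6 \right)} + 98 \right)} + S = \left(4 - 2 \left(\left(-3 + 5 \sqrt{6}\right) + 98\right)^{2} + 40 \left(\left(-3 + 5 \sqrt{6}\right) + 98\right)\right) + \frac{7506}{2203} = \left(4 - 2 \left(95 + 5 \sqrt{6}\right)^{2} + 40 \left(95 + 5 \sqrt{6}\right)\right) + \frac{7506}{2203} = \left(4 - 2 \left(95 + 5 \sqrt{6}\right)^{2} + \left(3800 + 200 \sqrt{6}\right)\right) + \frac{7506}{2203} = \left(3804 - 2 \left(95 + 5 \sqrt{6}\right)^{2} + 200 \sqrt{6}\right) + \frac{7506}{2203} = \frac{8387718}{2203} - 2 \left(95 + 5 \sqrt{6}\right)^{2} + 200 \sqrt{6}$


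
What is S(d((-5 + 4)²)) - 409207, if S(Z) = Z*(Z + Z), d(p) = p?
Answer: -409205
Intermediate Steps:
S(Z) = 2*Z² (S(Z) = Z*(2*Z) = 2*Z²)
S(d((-5 + 4)²)) - 409207 = 2*((-5 + 4)²)² - 409207 = 2*((-1)²)² - 409207 = 2*1² - 409207 = 2*1 - 409207 = 2 - 409207 = -409205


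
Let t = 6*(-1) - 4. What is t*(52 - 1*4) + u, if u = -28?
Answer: -508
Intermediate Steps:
t = -10 (t = -6 - 4 = -10)
t*(52 - 1*4) + u = -10*(52 - 1*4) - 28 = -10*(52 - 4) - 28 = -10*48 - 28 = -480 - 28 = -508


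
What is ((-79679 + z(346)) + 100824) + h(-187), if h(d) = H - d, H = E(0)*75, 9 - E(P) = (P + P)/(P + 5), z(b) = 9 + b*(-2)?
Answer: 21324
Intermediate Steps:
z(b) = 9 - 2*b
E(P) = 9 - 2*P/(5 + P) (E(P) = 9 - (P + P)/(P + 5) = 9 - 2*P/(5 + P))
H = 675 (H = ((45 + 7*0)/(5 + 0))*75 = ((45 + 0)/5)*75 = ((⅕)*45)*75 = 9*75 = 675)
h(d) = 675 - d
((-79679 + z(346)) + 100824) + h(-187) = ((-79679 + (9 - 2*346)) + 100824) + (675 - 1*(-187)) = ((-79679 + (9 - 692)) + 100824) + (675 + 187) = ((-79679 - 683) + 100824) + 862 = (-80362 + 100824) + 862 = 20462 + 862 = 21324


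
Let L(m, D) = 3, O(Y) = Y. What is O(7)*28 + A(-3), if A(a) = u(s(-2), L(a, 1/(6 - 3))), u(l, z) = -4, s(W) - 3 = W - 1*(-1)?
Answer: 192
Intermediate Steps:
s(W) = 4 + W (s(W) = 3 + (W - 1*(-1)) = 3 + (W + 1) = 3 + (1 + W) = 4 + W)
A(a) = -4
O(7)*28 + A(-3) = 7*28 - 4 = 196 - 4 = 192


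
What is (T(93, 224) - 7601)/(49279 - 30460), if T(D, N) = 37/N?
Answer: -567529/1405152 ≈ -0.40389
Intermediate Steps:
(T(93, 224) - 7601)/(49279 - 30460) = (37/224 - 7601)/(49279 - 30460) = (37*(1/224) - 7601)/18819 = (37/224 - 7601)*(1/18819) = -1702587/224*1/18819 = -567529/1405152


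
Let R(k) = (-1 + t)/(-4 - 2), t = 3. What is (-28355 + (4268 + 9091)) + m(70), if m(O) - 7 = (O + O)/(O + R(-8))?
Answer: -3132281/209 ≈ -14987.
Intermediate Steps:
R(k) = -⅓ (R(k) = (-1 + 3)/(-4 - 2) = 2/(-6) = 2*(-⅙) = -⅓)
m(O) = 7 + 2*O/(-⅓ + O) (m(O) = 7 + (O + O)/(O - ⅓) = 7 + (2*O)/(-⅓ + O) = 7 + 2*O/(-⅓ + O))
(-28355 + (4268 + 9091)) + m(70) = (-28355 + (4268 + 9091)) + (-7 + 27*70)/(-1 + 3*70) = (-28355 + 13359) + (-7 + 1890)/(-1 + 210) = -14996 + 1883/209 = -3132281/209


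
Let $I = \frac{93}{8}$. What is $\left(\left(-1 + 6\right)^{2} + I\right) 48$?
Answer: $1758$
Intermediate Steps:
$I = \frac{93}{8}$ ($I = 93 \cdot \frac{1}{8} = \frac{93}{8} \approx 11.625$)
$\left(\left(-1 + 6\right)^{2} + I\right) 48 = \left(\left(-1 + 6\right)^{2} + \frac{93}{8}\right) 48 = \left(5^{2} + \frac{93}{8}\right) 48 = \left(25 + \frac{93}{8}\right) 48 = \frac{293}{8} \cdot 48 = 1758$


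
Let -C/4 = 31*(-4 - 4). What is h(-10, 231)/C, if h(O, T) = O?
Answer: -5/496 ≈ -0.010081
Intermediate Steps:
C = 992 (C = -124*(-4 - 4) = -124*(-8) = -4*(-248) = 992)
h(-10, 231)/C = -10/992 = -10*1/992 = -5/496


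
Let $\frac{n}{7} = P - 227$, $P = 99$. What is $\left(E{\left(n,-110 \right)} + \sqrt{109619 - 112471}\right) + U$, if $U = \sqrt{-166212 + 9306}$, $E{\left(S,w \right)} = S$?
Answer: $-896 + 2 i \sqrt{713} + 3 i \sqrt{17434} \approx -896.0 + 449.52 i$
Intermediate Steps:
$n = -896$ ($n = 7 \left(99 - 227\right) = 7 \left(-128\right) = -896$)
$U = 3 i \sqrt{17434}$ ($U = \sqrt{-156906} = 3 i \sqrt{17434} \approx 396.11 i$)
$\left(E{\left(n,-110 \right)} + \sqrt{109619 - 112471}\right) + U = \left(-896 + \sqrt{109619 - 112471}\right) + 3 i \sqrt{17434} = \left(-896 + \sqrt{-2852}\right) + 3 i \sqrt{17434} = \left(-896 + 2 i \sqrt{713}\right) + 3 i \sqrt{17434} = -896 + 2 i \sqrt{713} + 3 i \sqrt{17434}$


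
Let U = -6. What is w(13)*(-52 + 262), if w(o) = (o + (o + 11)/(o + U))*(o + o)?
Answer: 89700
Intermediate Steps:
w(o) = 2*o*(o + (11 + o)/(-6 + o)) (w(o) = (o + (o + 11)/(o - 6))*(o + o) = (o + (11 + o)/(-6 + o))*(2*o) = 2*o*(o + (11 + o)/(-6 + o)))
w(13)*(-52 + 262) = (2*13*(11 + 13² - 5*13)/(-6 + 13))*(-52 + 262) = (2*13*(11 + 169 - 65)/7)*210 = (2*13*(⅐)*115)*210 = (2990/7)*210 = 89700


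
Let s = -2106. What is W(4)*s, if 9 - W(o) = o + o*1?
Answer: -2106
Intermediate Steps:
W(o) = 9 - 2*o (W(o) = 9 - (o + o*1) = 9 - (o + o) = 9 - 2*o)
W(4)*s = (9 - 2*4)*(-2106) = (9 - 8)*(-2106) = 1*(-2106) = -2106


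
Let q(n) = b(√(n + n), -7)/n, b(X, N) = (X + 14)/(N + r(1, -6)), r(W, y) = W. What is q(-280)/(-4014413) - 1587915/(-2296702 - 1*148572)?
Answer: 2263152638527/3485091029880 - I*√35/1686053460 ≈ 0.64938 - 3.5088e-9*I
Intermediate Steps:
b(X, N) = (14 + X)/(1 + N) (b(X, N) = (X + 14)/(N + 1) = (14 + X)/(1 + N))
q(n) = (-7/3 - √2*√n/6)/n (q(n) = ((14 + √(n + n))/(1 - 7))/n = ((14 + √(2*n))/(-6))/n = (-(14 + √2*√n)/6)/n = (-7/3 - √2*√n/6)/n)
q(-280)/(-4014413) - 1587915/(-2296702 - 1*148572) = ((⅙)*(-14 - √2*√(-280))/(-280))/(-4014413) - 1587915/(-2296702 - 1*148572) = ((⅙)*(-1/280)*(-14 - √2*2*I*√70))*(-1/4014413) - 1587915/(-2296702 - 148572) = ((⅙)*(-1/280)*(-14 - 4*I*√35))*(-1/4014413) - 1587915/(-2445274) = (1/120 + I*√35/420)*(-1/4014413) - 1587915*(-1/2445274) = (-1/481729560 - I*√35/1686053460) + 1587915/2445274 = 2263152638527/3485091029880 - I*√35/1686053460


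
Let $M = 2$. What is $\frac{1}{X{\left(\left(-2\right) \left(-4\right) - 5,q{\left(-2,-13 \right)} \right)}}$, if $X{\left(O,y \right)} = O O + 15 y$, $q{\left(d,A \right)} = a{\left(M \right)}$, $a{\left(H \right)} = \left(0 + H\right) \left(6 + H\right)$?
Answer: $\frac{1}{249} \approx 0.0040161$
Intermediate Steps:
$a{\left(H \right)} = H \left(6 + H\right)$
$q{\left(d,A \right)} = 16$ ($q{\left(d,A \right)} = 2 \left(6 + 2\right) = 2 \cdot 8 = 16$)
$X{\left(O,y \right)} = O^{2} + 15 y$
$\frac{1}{X{\left(\left(-2\right) \left(-4\right) - 5,q{\left(-2,-13 \right)} \right)}} = \frac{1}{\left(\left(-2\right) \left(-4\right) - 5\right)^{2} + 15 \cdot 16} = \frac{1}{\left(8 - 5\right)^{2} + 240} = \frac{1}{3^{2} + 240} = \frac{1}{9 + 240} = \frac{1}{249}$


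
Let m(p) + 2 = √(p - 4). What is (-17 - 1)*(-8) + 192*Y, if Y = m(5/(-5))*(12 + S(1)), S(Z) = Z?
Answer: -4848 + 2496*I*√5 ≈ -4848.0 + 5581.2*I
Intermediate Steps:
m(p) = -2 + √(-4 + p) (m(p) = -2 + √(p - 4) = -2 + √(-4 + p))
Y = -26 + 13*I*√5 (Y = (-2 + √(-4 + 5/(-5)))*(12 + 1) = (-2 + √(-4 + 5*(-⅕)))*13 = (-2 + √(-4 - 1))*13 = (-2 + √(-5))*13 = (-2 + I*√5)*13 = -26 + 13*I*√5 ≈ -26.0 + 29.069*I)
(-17 - 1)*(-8) + 192*Y = (-17 - 1)*(-8) + 192*(-26 + 13*I*√5) = -18*(-8) + (-4992 + 2496*I*√5) = 144 + (-4992 + 2496*I*√5) = -4848 + 2496*I*√5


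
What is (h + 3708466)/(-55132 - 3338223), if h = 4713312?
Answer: -8421778/3393355 ≈ -2.4818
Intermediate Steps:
(h + 3708466)/(-55132 - 3338223) = (4713312 + 3708466)/(-55132 - 3338223) = 8421778/(-3393355) = 8421778*(-1/3393355) = -8421778/3393355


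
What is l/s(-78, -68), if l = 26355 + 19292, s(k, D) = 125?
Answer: 45647/125 ≈ 365.18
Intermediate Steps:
l = 45647
l/s(-78, -68) = 45647/125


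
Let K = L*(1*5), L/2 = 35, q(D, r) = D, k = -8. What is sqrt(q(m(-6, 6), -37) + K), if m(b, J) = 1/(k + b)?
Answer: sqrt(68586)/14 ≈ 18.706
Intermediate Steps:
m(b, J) = 1/(-8 + b)
L = 70 (L = 2*35 = 70)
K = 350 (K = 70*(1*5) = 70*5 = 350)
sqrt(q(m(-6, 6), -37) + K) = sqrt(1/(-8 - 6) + 350) = sqrt(1/(-14) + 350) = sqrt(-1/14 + 350) = sqrt(4899/14) = sqrt(68586)/14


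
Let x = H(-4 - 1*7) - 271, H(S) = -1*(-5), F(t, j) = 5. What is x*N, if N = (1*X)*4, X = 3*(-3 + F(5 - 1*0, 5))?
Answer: -6384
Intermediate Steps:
X = 6 (X = 3*(-3 + 5) = 3*2 = 6)
H(S) = 5
x = -266 (x = 5 - 271 = -266)
N = 24 (N = (1*6)*4 = 6*4 = 24)
x*N = -266*24 = -6384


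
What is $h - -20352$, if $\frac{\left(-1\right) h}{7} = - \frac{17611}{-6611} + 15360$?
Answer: $- \frac{52399175}{601} \approx -87187.0$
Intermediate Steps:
$h = - \frac{64630727}{601}$ ($h = - 7 \left(- \frac{17611}{-6611} + 15360\right) = - 7 \left(\left(-17611\right) \left(- \frac{1}{6611}\right) + 15360\right) = - 7 \left(\frac{1601}{601} + 15360\right) = \left(-7\right) \frac{9232961}{601} = - \frac{64630727}{601} \approx -1.0754 \cdot 10^{5}$)
$h - -20352 = - \frac{64630727}{601} - -20352 = - \frac{64630727}{601} + 20352 = - \frac{52399175}{601}$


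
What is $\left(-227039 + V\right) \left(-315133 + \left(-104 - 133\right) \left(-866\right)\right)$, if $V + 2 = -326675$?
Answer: $60848404956$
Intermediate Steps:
$V = -326677$ ($V = -2 - 326675 = -326677$)
$\left(-227039 + V\right) \left(-315133 + \left(-104 - 133\right) \left(-866\right)\right) = \left(-227039 - 326677\right) \left(-315133 + \left(-104 - 133\right) \left(-866\right)\right) = - 553716 \left(-315133 + \left(-104 - 133\right) \left(-866\right)\right) = - 553716 \left(-315133 - -205242\right) = - 553716 \left(-315133 + 205242\right) = \left(-553716\right) \left(-109891\right) = 60848404956$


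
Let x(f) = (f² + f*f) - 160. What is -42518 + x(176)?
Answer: 19274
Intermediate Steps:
x(f) = -160 + 2*f² (x(f) = (f² + f²) - 160 = 2*f² - 160 = -160 + 2*f²)
-42518 + x(176) = -42518 + (-160 + 2*176²) = -42518 + (-160 + 2*30976) = -42518 + (-160 + 61952) = -42518 + 61792 = 19274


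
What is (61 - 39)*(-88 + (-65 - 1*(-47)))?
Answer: -2332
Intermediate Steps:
(61 - 39)*(-88 + (-65 - 1*(-47))) = 22*(-88 + (-65 + 47)) = 22*(-88 - 18) = 22*(-106) = -2332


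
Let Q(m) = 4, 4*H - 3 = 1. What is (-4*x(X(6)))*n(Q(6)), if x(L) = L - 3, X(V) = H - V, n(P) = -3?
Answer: -96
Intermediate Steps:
H = 1 (H = ¾ + (¼)*1 = ¾ + ¼ = 1)
X(V) = 1 - V
x(L) = -3 + L
(-4*x(X(6)))*n(Q(6)) = -4*(-3 + (1 - 1*6))*(-3) = -4*(-3 + (1 - 6))*(-3) = -4*(-3 - 5)*(-3) = -4*(-8)*(-3) = 32*(-3) = -96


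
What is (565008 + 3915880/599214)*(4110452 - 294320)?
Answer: 215334546482143024/99869 ≈ 2.1562e+12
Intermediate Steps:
(565008 + 3915880/599214)*(4110452 - 294320) = (565008 + 3915880*(1/599214))*3816132 = (565008 + 1957940/299607)*3816132 = (169282309796/299607)*3816132 = 215334546482143024/99869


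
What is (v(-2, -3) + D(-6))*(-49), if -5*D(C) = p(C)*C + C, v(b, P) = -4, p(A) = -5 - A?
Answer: 392/5 ≈ 78.400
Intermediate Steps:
D(C) = -C/5 - C*(-5 - C)/5 (D(C) = -((-5 - C)*C + C)/5 = -(C*(-5 - C) + C)/5 = -(C + C*(-5 - C))/5 = -C/5 - C*(-5 - C)/5)
(v(-2, -3) + D(-6))*(-49) = (-4 + (⅕)*(-6)*(4 - 6))*(-49) = (-4 + (⅕)*(-6)*(-2))*(-49) = (-4 + 12/5)*(-49) = -8/5*(-49) = 392/5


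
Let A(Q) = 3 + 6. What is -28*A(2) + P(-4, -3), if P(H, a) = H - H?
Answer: -252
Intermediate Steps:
P(H, a) = 0
A(Q) = 9
-28*A(2) + P(-4, -3) = -28*9 + 0 = -252 + 0 = -252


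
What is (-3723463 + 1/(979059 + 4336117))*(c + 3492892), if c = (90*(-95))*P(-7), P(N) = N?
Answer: -35155911855384646677/2657588 ≈ -1.3228e+13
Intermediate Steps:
c = 59850 (c = (90*(-95))*(-7) = -8550*(-7) = 59850)
(-3723463 + 1/(979059 + 4336117))*(c + 3492892) = (-3723463 + 1/(979059 + 4336117))*(59850 + 3492892) = (-3723463 + 1/5315176)*3552742 = -19790861174487/5315176*3552742 = -35155911855384646677/2657588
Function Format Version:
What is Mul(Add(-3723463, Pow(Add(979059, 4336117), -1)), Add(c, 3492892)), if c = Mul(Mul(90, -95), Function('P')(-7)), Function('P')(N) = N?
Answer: Rational(-35155911855384646677, 2657588) ≈ -1.3228e+13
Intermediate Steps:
c = 59850 (c = Mul(Mul(90, -95), -7) = Mul(-8550, -7) = 59850)
Mul(Add(-3723463, Pow(Add(979059, 4336117), -1)), Add(c, 3492892)) = Mul(Add(-3723463, Pow(Add(979059, 4336117), -1)), Add(59850, 3492892)) = Mul(Add(-3723463, Pow(5315176, -1)), 3552742) = Mul(Add(-3723463, Rational(1, 5315176)), 3552742) = Mul(Rational(-19790861174487, 5315176), 3552742) = Rational(-35155911855384646677, 2657588)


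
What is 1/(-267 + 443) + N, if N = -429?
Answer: -75503/176 ≈ -428.99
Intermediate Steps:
1/(-267 + 443) + N = 1/(-267 + 443) - 429 = 1/176 - 429 = -75503/176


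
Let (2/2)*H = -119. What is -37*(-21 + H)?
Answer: 5180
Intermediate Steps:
H = -119
-37*(-21 + H) = -37*(-21 - 119) = -37*(-140) = 5180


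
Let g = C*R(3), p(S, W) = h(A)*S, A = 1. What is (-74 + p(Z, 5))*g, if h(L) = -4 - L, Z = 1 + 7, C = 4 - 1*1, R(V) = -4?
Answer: 1368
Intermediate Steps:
C = 3 (C = 4 - 1 = 3)
Z = 8
p(S, W) = -5*S (p(S, W) = (-4 - 1*1)*S = (-4 - 1)*S = -5*S)
g = -12 (g = 3*(-4) = -12)
(-74 + p(Z, 5))*g = (-74 - 5*8)*(-12) = (-74 - 40)*(-12) = -114*(-12) = 1368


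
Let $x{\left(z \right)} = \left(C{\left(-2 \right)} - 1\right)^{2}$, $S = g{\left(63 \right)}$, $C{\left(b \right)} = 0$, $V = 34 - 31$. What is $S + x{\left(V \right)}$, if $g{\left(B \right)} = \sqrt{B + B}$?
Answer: $1 + 3 \sqrt{14} \approx 12.225$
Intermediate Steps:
$V = 3$ ($V = 34 - 31 = 3$)
$g{\left(B \right)} = \sqrt{2} \sqrt{B}$ ($g{\left(B \right)} = \sqrt{2 B} = \sqrt{2} \sqrt{B}$)
$S = 3 \sqrt{14}$ ($S = \sqrt{2} \sqrt{63} = \sqrt{2} \cdot 3 \sqrt{7} = 3 \sqrt{14} \approx 11.225$)
$x{\left(z \right)} = 1$ ($x{\left(z \right)} = \left(0 - 1\right)^{2} = \left(-1\right)^{2} = 1$)
$S + x{\left(V \right)} = 3 \sqrt{14} + 1 = 1 + 3 \sqrt{14}$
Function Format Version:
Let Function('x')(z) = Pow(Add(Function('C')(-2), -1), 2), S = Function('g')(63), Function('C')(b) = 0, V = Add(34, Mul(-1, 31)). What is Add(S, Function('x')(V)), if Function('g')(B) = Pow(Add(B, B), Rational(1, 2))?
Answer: Add(1, Mul(3, Pow(14, Rational(1, 2)))) ≈ 12.225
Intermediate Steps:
V = 3 (V = Add(34, -31) = 3)
Function('g')(B) = Mul(Pow(2, Rational(1, 2)), Pow(B, Rational(1, 2))) (Function('g')(B) = Pow(Mul(2, B), Rational(1, 2)) = Mul(Pow(2, Rational(1, 2)), Pow(B, Rational(1, 2))))
S = Mul(3, Pow(14, Rational(1, 2))) (S = Mul(Pow(2, Rational(1, 2)), Pow(63, Rational(1, 2))) = Mul(Pow(2, Rational(1, 2)), Mul(3, Pow(7, Rational(1, 2)))) = Mul(3, Pow(14, Rational(1, 2))) ≈ 11.225)
Function('x')(z) = 1 (Function('x')(z) = Pow(Add(0, -1), 2) = Pow(-1, 2) = 1)
Add(S, Function('x')(V)) = Add(Mul(3, Pow(14, Rational(1, 2))), 1) = Add(1, Mul(3, Pow(14, Rational(1, 2))))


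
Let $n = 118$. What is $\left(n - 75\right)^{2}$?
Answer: $1849$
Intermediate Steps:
$\left(n - 75\right)^{2} = \left(118 - 75\right)^{2} = 43^{2} = 1849$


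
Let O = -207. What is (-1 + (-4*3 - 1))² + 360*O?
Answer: -74324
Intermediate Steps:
(-1 + (-4*3 - 1))² + 360*O = (-1 + (-4*3 - 1))² + 360*(-207) = (-1 + (-12 - 1))² - 74520 = (-1 - 13)² - 74520 = (-14)² - 74520 = 196 - 74520 = -74324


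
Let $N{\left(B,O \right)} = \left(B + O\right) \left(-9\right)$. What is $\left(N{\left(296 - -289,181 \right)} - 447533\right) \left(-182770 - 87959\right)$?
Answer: $123026567283$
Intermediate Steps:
$N{\left(B,O \right)} = - 9 B - 9 O$
$\left(N{\left(296 - -289,181 \right)} - 447533\right) \left(-182770 - 87959\right) = \left(\left(- 9 \left(296 - -289\right) - 1629\right) - 447533\right) \left(-182770 - 87959\right) = \left(\left(- 9 \left(296 + 289\right) - 1629\right) - 447533\right) \left(-270729\right) = \left(\left(\left(-9\right) 585 - 1629\right) - 447533\right) \left(-270729\right) = \left(\left(-5265 - 1629\right) - 447533\right) \left(-270729\right) = \left(-6894 - 447533\right) \left(-270729\right) = \left(-454427\right) \left(-270729\right) = 123026567283$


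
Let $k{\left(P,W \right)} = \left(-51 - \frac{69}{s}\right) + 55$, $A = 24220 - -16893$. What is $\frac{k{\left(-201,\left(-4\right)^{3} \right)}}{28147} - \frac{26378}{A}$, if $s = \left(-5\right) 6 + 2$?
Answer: $- \frac{20781482395}{32401813108} \approx -0.64137$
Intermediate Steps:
$s = -28$ ($s = -30 + 2 = -28$)
$A = 41113$ ($A = 24220 + 16893 = 41113$)
$k{\left(P,W \right)} = \frac{181}{28}$ ($k{\left(P,W \right)} = \left(-51 - \frac{69}{-28}\right) + 55 = \left(-51 - - \frac{69}{28}\right) + 55 = \left(-51 + \frac{69}{28}\right) + 55 = - \frac{1359}{28} + 55 = \frac{181}{28}$)
$\frac{k{\left(-201,\left(-4\right)^{3} \right)}}{28147} - \frac{26378}{A} = \frac{181}{28 \cdot 28147} - \frac{26378}{41113} = \frac{181}{28} \cdot \frac{1}{28147} - \frac{26378}{41113} = \frac{181}{788116} - \frac{26378}{41113} = - \frac{20781482395}{32401813108}$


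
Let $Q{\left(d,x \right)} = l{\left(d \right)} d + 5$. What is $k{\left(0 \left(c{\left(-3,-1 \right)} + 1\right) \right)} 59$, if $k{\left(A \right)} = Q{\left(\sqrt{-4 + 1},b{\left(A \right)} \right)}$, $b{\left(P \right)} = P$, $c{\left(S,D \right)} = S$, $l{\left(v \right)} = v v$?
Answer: $295 - 177 i \sqrt{3} \approx 295.0 - 306.57 i$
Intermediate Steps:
$l{\left(v \right)} = v^{2}$
$Q{\left(d,x \right)} = 5 + d^{3}$ ($Q{\left(d,x \right)} = d^{2} d + 5 = d^{3} + 5 = 5 + d^{3}$)
$k{\left(A \right)} = 5 - 3 i \sqrt{3}$ ($k{\left(A \right)} = 5 + \left(\sqrt{-4 + 1}\right)^{3} = 5 + \left(\sqrt{-3}\right)^{3} = 5 + \left(i \sqrt{3}\right)^{3} = 5 - 3 i \sqrt{3}$)
$k{\left(0 \left(c{\left(-3,-1 \right)} + 1\right) \right)} 59 = \left(5 - 3 i \sqrt{3}\right) 59 = 295 - 177 i \sqrt{3}$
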